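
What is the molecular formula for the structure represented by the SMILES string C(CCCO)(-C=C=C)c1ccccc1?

C13H16O

Heavy atoms from the SMILES: 13 C, 1 O.
Implicit hydrogens by atom environment:
  5 × C (aromatic): 1 H each → 5
  4 × C: 2 H each → 8
  2 × C: 1 H each → 2
  1 × C: no H
  1 × C (aromatic): no H
  1 × O: 1 H
  Total hydrogens = 16.
Molecular formula: C13H16O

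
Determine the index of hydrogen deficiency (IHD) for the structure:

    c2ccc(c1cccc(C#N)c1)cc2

10

Molecular formula from the SMILES: C13H9N.
DoU = (2C + 2 + N − H − X)/2 = (2·13 + 2 + 1 − 9 − 0)/2 = 20/2 = 10.
(Structurally: 2 ring(s) + 8 π bond(s) = 10.)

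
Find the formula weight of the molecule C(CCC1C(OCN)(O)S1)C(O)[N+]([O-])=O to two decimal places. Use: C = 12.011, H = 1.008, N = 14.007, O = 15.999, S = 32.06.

238.26

Molecular formula: C7H14N2O5S.
M = 7×12.011 + 14×1.008 + 2×14.007 + 5×15.999 + 1×32.06 = 238.26 g/mol.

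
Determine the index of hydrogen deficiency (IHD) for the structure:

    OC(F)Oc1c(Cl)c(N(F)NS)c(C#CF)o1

Molecular formula from the SMILES: C7H4ClF3N2O3S.
DoU = (2C + 2 + N − H − X)/2 = (2·7 + 2 + 2 − 4 − 4)/2 = 10/2 = 5.
(Structurally: 1 ring(s) + 4 π bond(s) = 5.)

5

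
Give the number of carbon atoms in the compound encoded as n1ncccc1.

The symbol for carbon appears 4 times in the SMILES. Lowercase c denotes aromatic carbon and counts toward C.

4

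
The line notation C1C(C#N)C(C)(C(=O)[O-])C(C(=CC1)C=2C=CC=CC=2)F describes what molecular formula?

Heavy atoms from the SMILES: 16 C, 1 F, 1 N, 2 O.
Implicit hydrogens by atom environment:
  5 × C (aromatic): 1 H each → 5
  4 × C: no H
  3 × C: 1 H each → 3
  2 × C: 2 H each → 4
  1 × C: 3 H
  1 × C (aromatic): no H
  1 × F: no H
  1 × N: no H
  1 × O: no H
  1 × O (charge -1): no H
  Total hydrogens = 15.
Net charge -1.
Molecular formula: C16H15FNO2-

C16H15FNO2-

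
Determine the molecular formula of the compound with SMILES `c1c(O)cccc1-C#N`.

Heavy atoms from the SMILES: 7 C, 1 N, 1 O.
Implicit hydrogens by atom environment:
  4 × C (aromatic): 1 H each → 4
  2 × C (aromatic): no H
  1 × C: no H
  1 × N: no H
  1 × O: 1 H
  Total hydrogens = 5.
Molecular formula: C7H5NO

C7H5NO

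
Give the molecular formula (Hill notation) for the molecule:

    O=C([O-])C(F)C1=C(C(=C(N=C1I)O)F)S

Heavy atoms from the SMILES: 7 C, 2 F, 1 I, 1 N, 3 O, 1 S.
Implicit hydrogens by atom environment:
  5 × C (aromatic): no H
  2 × F: no H
  1 × C: 1 H
  1 × C: no H
  1 × I: no H
  1 × N (aromatic): no H
  1 × O: 1 H
  1 × O: no H
  1 × O (charge -1): no H
  1 × S: 1 H
  Total hydrogens = 3.
Net charge -1.
Molecular formula: C7H3F2INO3S-

C7H3F2INO3S-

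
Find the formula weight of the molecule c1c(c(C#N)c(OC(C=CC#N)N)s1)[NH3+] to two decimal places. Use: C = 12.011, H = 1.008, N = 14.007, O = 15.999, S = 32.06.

221.26

Molecular formula: C9H9N4OS+.
M = 9×12.011 + 9×1.008 + 4×14.007 + 1×15.999 + 1×32.06 = 221.26 g/mol.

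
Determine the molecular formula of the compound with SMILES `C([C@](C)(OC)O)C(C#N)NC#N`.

Heavy atoms from the SMILES: 7 C, 3 N, 2 O.
Implicit hydrogens by atom environment:
  3 × C: no H
  2 × C: 3 H each → 6
  2 × N: no H
  1 × C: 2 H
  1 × C: 1 H
  1 × N: 1 H
  1 × O: 1 H
  1 × O: no H
  Total hydrogens = 11.
Molecular formula: C7H11N3O2

C7H11N3O2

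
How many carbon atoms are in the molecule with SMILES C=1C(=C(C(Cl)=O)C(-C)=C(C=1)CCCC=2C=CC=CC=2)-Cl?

The symbol for carbon appears 17 times in the SMILES. (Cl is a single chlorine, not C + l.)

17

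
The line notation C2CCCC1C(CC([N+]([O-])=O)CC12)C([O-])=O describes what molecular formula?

C11H16NO4-

Heavy atoms from the SMILES: 11 C, 1 N, 4 O.
Implicit hydrogens by atom environment:
  6 × C: 2 H each → 12
  4 × C: 1 H each → 4
  2 × O: no H
  2 × O (charge -1): no H
  1 × C: no H
  1 × N (charge +1): no H
  Total hydrogens = 16.
Net charge -1.
Molecular formula: C11H16NO4-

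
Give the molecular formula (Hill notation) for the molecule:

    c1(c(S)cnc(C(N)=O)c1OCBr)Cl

Heavy atoms from the SMILES: 1 Br, 7 C, 1 Cl, 2 N, 2 O, 1 S.
Implicit hydrogens by atom environment:
  4 × C (aromatic): no H
  2 × O: no H
  1 × Br: no H
  1 × C: 2 H
  1 × C (aromatic): 1 H
  1 × C: no H
  1 × Cl: no H
  1 × N: 2 H
  1 × N (aromatic): no H
  1 × S: 1 H
  Total hydrogens = 6.
Molecular formula: C7H6BrClN2O2S

C7H6BrClN2O2S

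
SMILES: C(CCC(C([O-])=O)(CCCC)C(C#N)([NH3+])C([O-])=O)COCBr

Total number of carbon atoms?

The symbol for carbon appears 14 times in the SMILES.

14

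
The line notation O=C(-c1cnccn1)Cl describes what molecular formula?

Heavy atoms from the SMILES: 5 C, 1 Cl, 2 N, 1 O.
Implicit hydrogens by atom environment:
  3 × C (aromatic): 1 H each → 3
  2 × N (aromatic): no H
  1 × C (aromatic): no H
  1 × C: no H
  1 × Cl: no H
  1 × O: no H
  Total hydrogens = 3.
Molecular formula: C5H3ClN2O

C5H3ClN2O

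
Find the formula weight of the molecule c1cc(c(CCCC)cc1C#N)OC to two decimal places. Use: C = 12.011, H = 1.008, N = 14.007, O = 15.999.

Molecular formula: C12H15NO.
M = 12×12.011 + 15×1.008 + 1×14.007 + 1×15.999 = 189.26 g/mol.

189.26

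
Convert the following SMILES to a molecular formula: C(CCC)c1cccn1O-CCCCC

Heavy atoms from the SMILES: 13 C, 1 N, 1 O.
Implicit hydrogens by atom environment:
  7 × C: 2 H each → 14
  3 × C (aromatic): 1 H each → 3
  2 × C: 3 H each → 6
  1 × C (aromatic): no H
  1 × N (aromatic): no H
  1 × O: no H
  Total hydrogens = 23.
Molecular formula: C13H23NO

C13H23NO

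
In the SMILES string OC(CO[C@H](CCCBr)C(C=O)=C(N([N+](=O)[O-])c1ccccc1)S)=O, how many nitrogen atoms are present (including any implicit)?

2

The symbol for nitrogen appears 2 times in the SMILES.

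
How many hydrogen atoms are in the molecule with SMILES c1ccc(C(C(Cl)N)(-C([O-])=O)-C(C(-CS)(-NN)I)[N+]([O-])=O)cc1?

15

Hydrogens are implicit in SMILES; fill each atom to its normal valence:
  5 × C (aromatic): 1 H each → 5
  3 × C: no H
  2 × C: 1 H each → 2
  2 × N: 2 H each → 4
  2 × O: no H
  2 × O (charge -1): no H
  1 × C: 2 H
  1 × C (aromatic): no H
  1 × Cl: no H
  1 × I: no H
  1 × N: 1 H
  1 × N (charge +1): no H
  1 × S: 1 H
  Total hydrogens = 15.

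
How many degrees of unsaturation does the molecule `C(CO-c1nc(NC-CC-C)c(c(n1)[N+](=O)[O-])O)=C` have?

6

Molecular formula from the SMILES: C11H16N4O4.
DoU = (2C + 2 + N − H − X)/2 = (2·11 + 2 + 4 − 16 − 0)/2 = 12/2 = 6.
(Structurally: 1 ring(s) + 5 π bond(s) = 6.)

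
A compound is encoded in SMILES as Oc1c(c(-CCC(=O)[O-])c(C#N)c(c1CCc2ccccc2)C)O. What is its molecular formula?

C19H18NO4-

Heavy atoms from the SMILES: 19 C, 1 N, 4 O.
Implicit hydrogens by atom environment:
  7 × C (aromatic): no H
  5 × C (aromatic): 1 H each → 5
  4 × C: 2 H each → 8
  2 × C: no H
  2 × O: 1 H each → 2
  1 × C: 3 H
  1 × N: no H
  1 × O: no H
  1 × O (charge -1): no H
  Total hydrogens = 18.
Net charge -1.
Molecular formula: C19H18NO4-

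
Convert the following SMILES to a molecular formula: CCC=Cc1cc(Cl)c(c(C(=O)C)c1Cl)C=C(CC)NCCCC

C20H27Cl2NO

Heavy atoms from the SMILES: 20 C, 2 Cl, 1 N, 1 O.
Implicit hydrogens by atom environment:
  5 × C: 2 H each → 10
  5 × C (aromatic): no H
  4 × C: 3 H each → 12
  3 × C: 1 H each → 3
  2 × C: no H
  2 × Cl: no H
  1 × C (aromatic): 1 H
  1 × N: 1 H
  1 × O: no H
  Total hydrogens = 27.
Molecular formula: C20H27Cl2NO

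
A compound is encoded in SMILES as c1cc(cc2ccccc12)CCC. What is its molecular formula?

C13H14

Heavy atoms from the SMILES: 13 C.
Implicit hydrogens by atom environment:
  7 × C (aromatic): 1 H each → 7
  3 × C (aromatic): no H
  2 × C: 2 H each → 4
  1 × C: 3 H
  Total hydrogens = 14.
Molecular formula: C13H14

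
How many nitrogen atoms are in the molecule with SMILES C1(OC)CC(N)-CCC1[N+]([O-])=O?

2

The symbol for nitrogen appears 2 times in the SMILES.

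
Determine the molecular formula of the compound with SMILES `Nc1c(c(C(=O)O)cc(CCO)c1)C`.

Heavy atoms from the SMILES: 10 C, 1 N, 3 O.
Implicit hydrogens by atom environment:
  4 × C (aromatic): no H
  2 × C: 2 H each → 4
  2 × C (aromatic): 1 H each → 2
  2 × O: 1 H each → 2
  1 × C: 3 H
  1 × C: no H
  1 × N: 2 H
  1 × O: no H
  Total hydrogens = 13.
Molecular formula: C10H13NO3

C10H13NO3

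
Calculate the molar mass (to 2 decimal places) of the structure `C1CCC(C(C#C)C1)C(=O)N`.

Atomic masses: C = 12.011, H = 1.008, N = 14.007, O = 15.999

Molecular formula: C9H13NO.
M = 9×12.011 + 13×1.008 + 1×14.007 + 1×15.999 = 151.21 g/mol.

151.21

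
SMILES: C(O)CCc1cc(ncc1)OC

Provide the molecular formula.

C9H13NO2

Heavy atoms from the SMILES: 9 C, 1 N, 2 O.
Implicit hydrogens by atom environment:
  3 × C: 2 H each → 6
  3 × C (aromatic): 1 H each → 3
  2 × C (aromatic): no H
  1 × C: 3 H
  1 × N (aromatic): no H
  1 × O: 1 H
  1 × O: no H
  Total hydrogens = 13.
Molecular formula: C9H13NO2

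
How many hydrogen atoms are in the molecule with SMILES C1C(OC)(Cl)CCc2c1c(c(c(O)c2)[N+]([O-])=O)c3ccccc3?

Hydrogens are implicit in SMILES; fill each atom to its normal valence:
  6 × C (aromatic): 1 H each → 6
  6 × C (aromatic): no H
  3 × C: 2 H each → 6
  2 × O: no H
  1 × C: 3 H
  1 × C: no H
  1 × Cl: no H
  1 × N (charge +1): no H
  1 × O: 1 H
  1 × O (charge -1): no H
  Total hydrogens = 16.

16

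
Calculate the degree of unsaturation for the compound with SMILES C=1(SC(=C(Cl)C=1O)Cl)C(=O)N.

4

Molecular formula from the SMILES: C5H3Cl2NO2S.
DoU = (2C + 2 + N − H − X)/2 = (2·5 + 2 + 1 − 3 − 2)/2 = 8/2 = 4.
(Structurally: 1 ring(s) + 3 π bond(s) = 4.)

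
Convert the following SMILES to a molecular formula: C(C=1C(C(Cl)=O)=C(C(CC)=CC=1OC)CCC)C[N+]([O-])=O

C15H20ClNO4

Heavy atoms from the SMILES: 15 C, 1 Cl, 1 N, 4 O.
Implicit hydrogens by atom environment:
  5 × C: 2 H each → 10
  5 × C (aromatic): no H
  3 × C: 3 H each → 9
  3 × O: no H
  1 × C (aromatic): 1 H
  1 × C: no H
  1 × Cl: no H
  1 × N (charge +1): no H
  1 × O (charge -1): no H
  Total hydrogens = 20.
Molecular formula: C15H20ClNO4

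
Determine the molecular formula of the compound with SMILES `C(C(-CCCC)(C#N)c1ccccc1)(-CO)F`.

C14H18FNO

Heavy atoms from the SMILES: 14 C, 1 F, 1 N, 1 O.
Implicit hydrogens by atom environment:
  5 × C (aromatic): 1 H each → 5
  4 × C: 2 H each → 8
  2 × C: no H
  1 × C: 3 H
  1 × C: 1 H
  1 × C (aromatic): no H
  1 × F: no H
  1 × N: no H
  1 × O: 1 H
  Total hydrogens = 18.
Molecular formula: C14H18FNO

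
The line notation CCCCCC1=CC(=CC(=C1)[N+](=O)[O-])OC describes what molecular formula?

C12H17NO3

Heavy atoms from the SMILES: 12 C, 1 N, 3 O.
Implicit hydrogens by atom environment:
  4 × C: 2 H each → 8
  3 × C (aromatic): 1 H each → 3
  3 × C (aromatic): no H
  2 × C: 3 H each → 6
  2 × O: no H
  1 × N (charge +1): no H
  1 × O (charge -1): no H
  Total hydrogens = 17.
Molecular formula: C12H17NO3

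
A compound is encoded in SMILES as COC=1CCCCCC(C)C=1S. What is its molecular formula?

C10H18OS

Heavy atoms from the SMILES: 10 C, 1 O, 1 S.
Implicit hydrogens by atom environment:
  5 × C: 2 H each → 10
  2 × C: 3 H each → 6
  2 × C: no H
  1 × C: 1 H
  1 × O: no H
  1 × S: 1 H
  Total hydrogens = 18.
Molecular formula: C10H18OS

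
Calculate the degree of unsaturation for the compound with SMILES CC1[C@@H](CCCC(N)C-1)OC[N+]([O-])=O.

2

Molecular formula from the SMILES: C9H18N2O3.
DoU = (2C + 2 + N − H − X)/2 = (2·9 + 2 + 2 − 18 − 0)/2 = 4/2 = 2.
(Structurally: 1 ring(s) + 1 π bond(s) = 2.)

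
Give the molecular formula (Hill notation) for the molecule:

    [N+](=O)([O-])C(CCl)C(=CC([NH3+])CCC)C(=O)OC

C10H18ClN2O4+

Heavy atoms from the SMILES: 10 C, 1 Cl, 2 N, 4 O.
Implicit hydrogens by atom environment:
  3 × C: 2 H each → 6
  3 × C: 1 H each → 3
  3 × O: no H
  2 × C: 3 H each → 6
  2 × C: no H
  1 × Cl: no H
  1 × N (charge +1): 3 H
  1 × N (charge +1): no H
  1 × O (charge -1): no H
  Total hydrogens = 18.
Net charge +1.
Molecular formula: C10H18ClN2O4+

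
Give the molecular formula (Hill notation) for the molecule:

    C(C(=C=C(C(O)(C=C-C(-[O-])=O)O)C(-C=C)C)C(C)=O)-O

Heavy atoms from the SMILES: 14 C, 6 O.
Implicit hydrogens by atom environment:
  6 × C: no H
  4 × C: 1 H each → 4
  3 × O: 1 H each → 3
  2 × C: 3 H each → 6
  2 × C: 2 H each → 4
  2 × O: no H
  1 × O (charge -1): no H
  Total hydrogens = 17.
Net charge -1.
Molecular formula: C14H17O6-

C14H17O6-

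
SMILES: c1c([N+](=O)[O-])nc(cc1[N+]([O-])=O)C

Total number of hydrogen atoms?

Hydrogens are implicit in SMILES; fill each atom to its normal valence:
  3 × C (aromatic): no H
  2 × C (aromatic): 1 H each → 2
  2 × N (charge +1): no H
  2 × O: no H
  2 × O (charge -1): no H
  1 × C: 3 H
  1 × N (aromatic): no H
  Total hydrogens = 5.

5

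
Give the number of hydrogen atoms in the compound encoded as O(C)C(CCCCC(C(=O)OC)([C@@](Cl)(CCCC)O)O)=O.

25

Hydrogens are implicit in SMILES; fill each atom to its normal valence:
  7 × C: 2 H each → 14
  4 × C: no H
  4 × O: no H
  3 × C: 3 H each → 9
  2 × O: 1 H each → 2
  1 × Cl: no H
  Total hydrogens = 25.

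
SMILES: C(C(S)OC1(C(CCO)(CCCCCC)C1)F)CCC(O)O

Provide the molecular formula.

C16H31FO4S

Heavy atoms from the SMILES: 16 C, 1 F, 4 O, 1 S.
Implicit hydrogens by atom environment:
  11 × C: 2 H each → 22
  3 × O: 1 H each → 3
  2 × C: 1 H each → 2
  2 × C: no H
  1 × C: 3 H
  1 × F: no H
  1 × O: no H
  1 × S: 1 H
  Total hydrogens = 31.
Molecular formula: C16H31FO4S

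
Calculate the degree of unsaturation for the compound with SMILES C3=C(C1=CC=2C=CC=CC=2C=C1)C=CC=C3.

Molecular formula from the SMILES: C16H12.
DoU = (2C + 2 + N − H − X)/2 = (2·16 + 2 + 0 − 12 − 0)/2 = 22/2 = 11.
(Structurally: 3 ring(s) + 8 π bond(s) = 11.)

11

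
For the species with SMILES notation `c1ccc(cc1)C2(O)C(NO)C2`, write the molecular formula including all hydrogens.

C9H11NO2

Heavy atoms from the SMILES: 9 C, 1 N, 2 O.
Implicit hydrogens by atom environment:
  5 × C (aromatic): 1 H each → 5
  2 × O: 1 H each → 2
  1 × C: 2 H
  1 × C: 1 H
  1 × C: no H
  1 × C (aromatic): no H
  1 × N: 1 H
  Total hydrogens = 11.
Molecular formula: C9H11NO2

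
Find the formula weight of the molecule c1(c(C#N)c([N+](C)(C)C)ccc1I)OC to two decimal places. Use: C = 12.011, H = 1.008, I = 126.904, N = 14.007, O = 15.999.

Molecular formula: C11H14IN2O+.
M = 11×12.011 + 14×1.008 + 1×126.904 + 2×14.007 + 1×15.999 = 317.15 g/mol.

317.15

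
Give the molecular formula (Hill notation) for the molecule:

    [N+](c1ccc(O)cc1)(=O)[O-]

Heavy atoms from the SMILES: 6 C, 1 N, 3 O.
Implicit hydrogens by atom environment:
  4 × C (aromatic): 1 H each → 4
  2 × C (aromatic): no H
  1 × N (charge +1): no H
  1 × O: 1 H
  1 × O: no H
  1 × O (charge -1): no H
  Total hydrogens = 5.
Molecular formula: C6H5NO3

C6H5NO3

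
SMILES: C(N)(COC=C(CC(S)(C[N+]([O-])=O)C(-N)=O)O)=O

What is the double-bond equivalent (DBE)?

Molecular formula from the SMILES: C8H13N3O6S.
DoU = (2C + 2 + N − H − X)/2 = (2·8 + 2 + 3 − 13 − 0)/2 = 8/2 = 4.
(Structurally: 0 ring(s) + 4 π bond(s) = 4.)

4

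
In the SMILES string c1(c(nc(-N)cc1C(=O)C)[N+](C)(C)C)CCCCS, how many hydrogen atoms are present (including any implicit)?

24

Hydrogens are implicit in SMILES; fill each atom to its normal valence:
  4 × C: 3 H each → 12
  4 × C: 2 H each → 8
  4 × C (aromatic): no H
  1 × C (aromatic): 1 H
  1 × C: no H
  1 × N: 2 H
  1 × N (aromatic): no H
  1 × N (charge +1): no H
  1 × O: no H
  1 × S: 1 H
  Total hydrogens = 24.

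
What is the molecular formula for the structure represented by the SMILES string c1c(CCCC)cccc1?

Heavy atoms from the SMILES: 10 C.
Implicit hydrogens by atom environment:
  5 × C (aromatic): 1 H each → 5
  3 × C: 2 H each → 6
  1 × C: 3 H
  1 × C (aromatic): no H
  Total hydrogens = 14.
Molecular formula: C10H14

C10H14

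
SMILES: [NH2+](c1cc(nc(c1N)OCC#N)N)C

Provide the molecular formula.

Heavy atoms from the SMILES: 8 C, 5 N, 1 O.
Implicit hydrogens by atom environment:
  4 × C (aromatic): no H
  2 × N: 2 H each → 4
  1 × C: 3 H
  1 × C: 2 H
  1 × C (aromatic): 1 H
  1 × C: no H
  1 × N (charge +1): 2 H
  1 × N (aromatic): no H
  1 × N: no H
  1 × O: no H
  Total hydrogens = 12.
Net charge +1.
Molecular formula: C8H12N5O+

C8H12N5O+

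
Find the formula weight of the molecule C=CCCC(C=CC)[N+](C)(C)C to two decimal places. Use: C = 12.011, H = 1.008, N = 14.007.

Molecular formula: C11H22N+.
M = 11×12.011 + 22×1.008 + 1×14.007 = 168.30 g/mol.

168.30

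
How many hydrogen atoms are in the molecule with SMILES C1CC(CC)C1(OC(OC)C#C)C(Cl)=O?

Hydrogens are implicit in SMILES; fill each atom to its normal valence:
  3 × C: 2 H each → 6
  3 × C: 1 H each → 3
  3 × C: no H
  3 × O: no H
  2 × C: 3 H each → 6
  1 × Cl: no H
  Total hydrogens = 15.

15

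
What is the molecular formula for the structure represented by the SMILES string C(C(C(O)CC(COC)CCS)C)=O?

Heavy atoms from the SMILES: 10 C, 3 O, 1 S.
Implicit hydrogens by atom environment:
  4 × C: 2 H each → 8
  4 × C: 1 H each → 4
  2 × C: 3 H each → 6
  2 × O: no H
  1 × O: 1 H
  1 × S: 1 H
  Total hydrogens = 20.
Molecular formula: C10H20O3S

C10H20O3S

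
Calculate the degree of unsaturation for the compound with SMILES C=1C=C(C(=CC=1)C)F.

Molecular formula from the SMILES: C7H7F.
DoU = (2C + 2 + N − H − X)/2 = (2·7 + 2 + 0 − 7 − 1)/2 = 8/2 = 4.
(Structurally: 1 ring(s) + 3 π bond(s) = 4.)

4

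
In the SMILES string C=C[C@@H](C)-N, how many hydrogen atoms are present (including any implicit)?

9

Hydrogens are implicit in SMILES; fill each atom to its normal valence:
  2 × C: 1 H each → 2
  1 × C: 3 H
  1 × C: 2 H
  1 × N: 2 H
  Total hydrogens = 9.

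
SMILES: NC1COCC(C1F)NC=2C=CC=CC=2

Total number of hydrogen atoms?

15

Hydrogens are implicit in SMILES; fill each atom to its normal valence:
  5 × C (aromatic): 1 H each → 5
  3 × C: 1 H each → 3
  2 × C: 2 H each → 4
  1 × C (aromatic): no H
  1 × F: no H
  1 × N: 2 H
  1 × N: 1 H
  1 × O: no H
  Total hydrogens = 15.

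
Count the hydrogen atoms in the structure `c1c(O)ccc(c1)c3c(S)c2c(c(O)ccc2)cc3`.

12

Hydrogens are implicit in SMILES; fill each atom to its normal valence:
  9 × C (aromatic): 1 H each → 9
  7 × C (aromatic): no H
  2 × O: 1 H each → 2
  1 × S: 1 H
  Total hydrogens = 12.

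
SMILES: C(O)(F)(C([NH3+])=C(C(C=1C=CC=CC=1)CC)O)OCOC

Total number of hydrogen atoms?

21

Hydrogens are implicit in SMILES; fill each atom to its normal valence:
  5 × C (aromatic): 1 H each → 5
  3 × C: no H
  2 × C: 3 H each → 6
  2 × C: 2 H each → 4
  2 × O: 1 H each → 2
  2 × O: no H
  1 × C: 1 H
  1 × C (aromatic): no H
  1 × F: no H
  1 × N (charge +1): 3 H
  Total hydrogens = 21.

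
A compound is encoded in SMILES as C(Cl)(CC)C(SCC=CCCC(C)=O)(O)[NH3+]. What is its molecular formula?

Heavy atoms from the SMILES: 11 C, 1 Cl, 1 N, 2 O, 1 S.
Implicit hydrogens by atom environment:
  4 × C: 2 H each → 8
  3 × C: 1 H each → 3
  2 × C: 3 H each → 6
  2 × C: no H
  1 × Cl: no H
  1 × N (charge +1): 3 H
  1 × O: 1 H
  1 × O: no H
  1 × S: no H
  Total hydrogens = 21.
Net charge +1.
Molecular formula: C11H21ClNO2S+

C11H21ClNO2S+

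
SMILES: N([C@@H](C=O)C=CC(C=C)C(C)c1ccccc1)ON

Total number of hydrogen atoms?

20

Hydrogens are implicit in SMILES; fill each atom to its normal valence:
  7 × C: 1 H each → 7
  5 × C (aromatic): 1 H each → 5
  2 × O: no H
  1 × C: 3 H
  1 × C: 2 H
  1 × C (aromatic): no H
  1 × N: 2 H
  1 × N: 1 H
  Total hydrogens = 20.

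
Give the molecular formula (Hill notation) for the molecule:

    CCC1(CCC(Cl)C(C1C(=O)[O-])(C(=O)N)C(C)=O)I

C12H16ClINO4-

Heavy atoms from the SMILES: 12 C, 1 Cl, 1 I, 1 N, 4 O.
Implicit hydrogens by atom environment:
  5 × C: no H
  3 × C: 2 H each → 6
  3 × O: no H
  2 × C: 3 H each → 6
  2 × C: 1 H each → 2
  1 × Cl: no H
  1 × I: no H
  1 × N: 2 H
  1 × O (charge -1): no H
  Total hydrogens = 16.
Net charge -1.
Molecular formula: C12H16ClINO4-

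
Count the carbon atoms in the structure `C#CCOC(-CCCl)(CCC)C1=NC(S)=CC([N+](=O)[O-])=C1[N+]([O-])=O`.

The symbol for carbon appears 14 times in the SMILES. (Cl is a single chlorine, not C + l.)

14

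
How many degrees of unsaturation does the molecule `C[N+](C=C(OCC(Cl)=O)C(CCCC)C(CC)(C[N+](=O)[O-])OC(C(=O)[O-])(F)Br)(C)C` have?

Molecular formula from the SMILES: C18H29BrClFN2O7.
DoU = (2C + 2 + N − H − X)/2 = (2·18 + 2 + 2 − 29 − 3)/2 = 8/2 = 4.
(Structurally: 0 ring(s) + 4 π bond(s) = 4.)

4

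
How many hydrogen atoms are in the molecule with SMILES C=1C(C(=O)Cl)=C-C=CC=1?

5

Hydrogens are implicit in SMILES; fill each atom to its normal valence:
  5 × C (aromatic): 1 H each → 5
  1 × C (aromatic): no H
  1 × C: no H
  1 × Cl: no H
  1 × O: no H
  Total hydrogens = 5.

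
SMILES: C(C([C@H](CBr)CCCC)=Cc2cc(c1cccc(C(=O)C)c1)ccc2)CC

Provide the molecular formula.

C25H31BrO

Heavy atoms from the SMILES: 1 Br, 25 C, 1 O.
Implicit hydrogens by atom environment:
  8 × C (aromatic): 1 H each → 8
  6 × C: 2 H each → 12
  4 × C (aromatic): no H
  3 × C: 3 H each → 9
  2 × C: 1 H each → 2
  2 × C: no H
  1 × Br: no H
  1 × O: no H
  Total hydrogens = 31.
Molecular formula: C25H31BrO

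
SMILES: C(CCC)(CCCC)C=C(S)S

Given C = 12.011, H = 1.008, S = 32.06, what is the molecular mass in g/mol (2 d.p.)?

204.39

Molecular formula: C10H20S2.
M = 10×12.011 + 20×1.008 + 2×32.06 = 204.39 g/mol.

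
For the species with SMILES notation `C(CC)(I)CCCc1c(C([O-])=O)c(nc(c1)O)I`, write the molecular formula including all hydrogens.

Heavy atoms from the SMILES: 12 C, 2 I, 1 N, 3 O.
Implicit hydrogens by atom environment:
  4 × C: 2 H each → 8
  4 × C (aromatic): no H
  2 × I: no H
  1 × C: 3 H
  1 × C (aromatic): 1 H
  1 × C: 1 H
  1 × C: no H
  1 × N (aromatic): no H
  1 × O: 1 H
  1 × O: no H
  1 × O (charge -1): no H
  Total hydrogens = 14.
Net charge -1.
Molecular formula: C12H14I2NO3-

C12H14I2NO3-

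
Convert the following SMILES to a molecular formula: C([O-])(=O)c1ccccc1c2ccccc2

C13H9O2-

Heavy atoms from the SMILES: 13 C, 2 O.
Implicit hydrogens by atom environment:
  9 × C (aromatic): 1 H each → 9
  3 × C (aromatic): no H
  1 × C: no H
  1 × O: no H
  1 × O (charge -1): no H
  Total hydrogens = 9.
Net charge -1.
Molecular formula: C13H9O2-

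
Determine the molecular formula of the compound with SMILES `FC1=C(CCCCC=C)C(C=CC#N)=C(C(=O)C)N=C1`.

Heavy atoms from the SMILES: 16 C, 1 F, 2 N, 1 O.
Implicit hydrogens by atom environment:
  5 × C: 2 H each → 10
  4 × C (aromatic): no H
  3 × C: 1 H each → 3
  2 × C: no H
  1 × C: 3 H
  1 × C (aromatic): 1 H
  1 × F: no H
  1 × N (aromatic): no H
  1 × N: no H
  1 × O: no H
  Total hydrogens = 17.
Molecular formula: C16H17FN2O

C16H17FN2O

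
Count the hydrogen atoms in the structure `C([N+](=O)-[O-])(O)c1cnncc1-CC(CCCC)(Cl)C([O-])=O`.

Hydrogens are implicit in SMILES; fill each atom to its normal valence:
  4 × C: 2 H each → 8
  2 × C (aromatic): 1 H each → 2
  2 × C (aromatic): no H
  2 × C: no H
  2 × N (aromatic): no H
  2 × O: no H
  2 × O (charge -1): no H
  1 × C: 3 H
  1 × C: 1 H
  1 × Cl: no H
  1 × N (charge +1): no H
  1 × O: 1 H
  Total hydrogens = 15.

15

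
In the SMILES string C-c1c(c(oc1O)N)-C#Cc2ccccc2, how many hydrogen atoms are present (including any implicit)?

11

Hydrogens are implicit in SMILES; fill each atom to its normal valence:
  5 × C (aromatic): 1 H each → 5
  5 × C (aromatic): no H
  2 × C: no H
  1 × C: 3 H
  1 × N: 2 H
  1 × O: 1 H
  1 × O (aromatic): no H
  Total hydrogens = 11.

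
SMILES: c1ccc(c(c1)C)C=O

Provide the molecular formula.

C8H8O

Heavy atoms from the SMILES: 8 C, 1 O.
Implicit hydrogens by atom environment:
  4 × C (aromatic): 1 H each → 4
  2 × C (aromatic): no H
  1 × C: 3 H
  1 × C: 1 H
  1 × O: no H
  Total hydrogens = 8.
Molecular formula: C8H8O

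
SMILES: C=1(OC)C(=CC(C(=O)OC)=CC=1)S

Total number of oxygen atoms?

3

The symbol for oxygen appears 3 times in the SMILES.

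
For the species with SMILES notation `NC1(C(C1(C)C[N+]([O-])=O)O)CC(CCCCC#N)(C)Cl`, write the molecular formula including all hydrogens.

C13H22ClN3O3

Heavy atoms from the SMILES: 13 C, 1 Cl, 3 N, 3 O.
Implicit hydrogens by atom environment:
  6 × C: 2 H each → 12
  4 × C: no H
  2 × C: 3 H each → 6
  1 × C: 1 H
  1 × Cl: no H
  1 × N: 2 H
  1 × N (charge +1): no H
  1 × N: no H
  1 × O: 1 H
  1 × O: no H
  1 × O (charge -1): no H
  Total hydrogens = 22.
Molecular formula: C13H22ClN3O3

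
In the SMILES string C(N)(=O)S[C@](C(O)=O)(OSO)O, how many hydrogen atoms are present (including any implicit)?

5

Hydrogens are implicit in SMILES; fill each atom to its normal valence:
  3 × C: no H
  3 × O: 1 H each → 3
  3 × O: no H
  2 × S: no H
  1 × N: 2 H
  Total hydrogens = 5.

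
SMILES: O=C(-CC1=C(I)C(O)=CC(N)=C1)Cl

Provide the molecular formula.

Heavy atoms from the SMILES: 8 C, 1 Cl, 1 I, 1 N, 2 O.
Implicit hydrogens by atom environment:
  4 × C (aromatic): no H
  2 × C (aromatic): 1 H each → 2
  1 × C: 2 H
  1 × C: no H
  1 × Cl: no H
  1 × I: no H
  1 × N: 2 H
  1 × O: 1 H
  1 × O: no H
  Total hydrogens = 7.
Molecular formula: C8H7ClINO2

C8H7ClINO2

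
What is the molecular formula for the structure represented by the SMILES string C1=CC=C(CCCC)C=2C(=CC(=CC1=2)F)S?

C14H15FS

Heavy atoms from the SMILES: 14 C, 1 F, 1 S.
Implicit hydrogens by atom environment:
  5 × C (aromatic): 1 H each → 5
  5 × C (aromatic): no H
  3 × C: 2 H each → 6
  1 × C: 3 H
  1 × F: no H
  1 × S: 1 H
  Total hydrogens = 15.
Molecular formula: C14H15FS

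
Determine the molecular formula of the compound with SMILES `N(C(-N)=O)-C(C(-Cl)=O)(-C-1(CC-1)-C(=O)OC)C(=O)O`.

Heavy atoms from the SMILES: 9 C, 1 Cl, 2 N, 6 O.
Implicit hydrogens by atom environment:
  6 × C: no H
  5 × O: no H
  2 × C: 2 H each → 4
  1 × C: 3 H
  1 × Cl: no H
  1 × N: 2 H
  1 × N: 1 H
  1 × O: 1 H
  Total hydrogens = 11.
Molecular formula: C9H11ClN2O6

C9H11ClN2O6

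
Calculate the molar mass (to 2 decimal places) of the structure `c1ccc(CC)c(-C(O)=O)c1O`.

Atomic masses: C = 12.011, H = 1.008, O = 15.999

Molecular formula: C9H10O3.
M = 9×12.011 + 10×1.008 + 3×15.999 = 166.18 g/mol.

166.18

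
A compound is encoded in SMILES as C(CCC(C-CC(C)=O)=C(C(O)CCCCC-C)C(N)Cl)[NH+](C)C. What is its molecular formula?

C19H38ClN2O2+

Heavy atoms from the SMILES: 19 C, 1 Cl, 2 N, 2 O.
Implicit hydrogens by atom environment:
  10 × C: 2 H each → 20
  4 × C: 3 H each → 12
  3 × C: no H
  2 × C: 1 H each → 2
  1 × Cl: no H
  1 × N: 2 H
  1 × N (charge +1): 1 H
  1 × O: 1 H
  1 × O: no H
  Total hydrogens = 38.
Net charge +1.
Molecular formula: C19H38ClN2O2+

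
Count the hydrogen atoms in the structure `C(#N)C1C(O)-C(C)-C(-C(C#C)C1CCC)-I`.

18

Hydrogens are implicit in SMILES; fill each atom to its normal valence:
  7 × C: 1 H each → 7
  2 × C: 3 H each → 6
  2 × C: 2 H each → 4
  2 × C: no H
  1 × I: no H
  1 × N: no H
  1 × O: 1 H
  Total hydrogens = 18.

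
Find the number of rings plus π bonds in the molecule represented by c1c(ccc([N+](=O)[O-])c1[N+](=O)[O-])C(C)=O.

7

Molecular formula from the SMILES: C8H6N2O5.
DoU = (2C + 2 + N − H − X)/2 = (2·8 + 2 + 2 − 6 − 0)/2 = 14/2 = 7.
(Structurally: 1 ring(s) + 6 π bond(s) = 7.)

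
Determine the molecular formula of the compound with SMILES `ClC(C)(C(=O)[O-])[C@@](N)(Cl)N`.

Heavy atoms from the SMILES: 4 C, 2 Cl, 2 N, 2 O.
Implicit hydrogens by atom environment:
  3 × C: no H
  2 × Cl: no H
  2 × N: 2 H each → 4
  1 × C: 3 H
  1 × O: no H
  1 × O (charge -1): no H
  Total hydrogens = 7.
Net charge -1.
Molecular formula: C4H7Cl2N2O2-

C4H7Cl2N2O2-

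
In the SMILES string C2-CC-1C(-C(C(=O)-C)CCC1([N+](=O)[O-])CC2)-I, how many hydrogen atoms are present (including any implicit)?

Hydrogens are implicit in SMILES; fill each atom to its normal valence:
  6 × C: 2 H each → 12
  3 × C: 1 H each → 3
  2 × C: no H
  2 × O: no H
  1 × C: 3 H
  1 × I: no H
  1 × N (charge +1): no H
  1 × O (charge -1): no H
  Total hydrogens = 18.

18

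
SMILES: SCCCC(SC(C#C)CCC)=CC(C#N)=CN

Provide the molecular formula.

Heavy atoms from the SMILES: 14 C, 2 N, 2 S.
Implicit hydrogens by atom environment:
  5 × C: 2 H each → 10
  4 × C: 1 H each → 4
  4 × C: no H
  1 × C: 3 H
  1 × N: 2 H
  1 × N: no H
  1 × S: 1 H
  1 × S: no H
  Total hydrogens = 20.
Molecular formula: C14H20N2S2

C14H20N2S2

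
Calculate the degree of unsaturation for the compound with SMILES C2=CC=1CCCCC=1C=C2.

5

Molecular formula from the SMILES: C10H12.
DoU = (2C + 2 + N − H − X)/2 = (2·10 + 2 + 0 − 12 − 0)/2 = 10/2 = 5.
(Structurally: 2 ring(s) + 3 π bond(s) = 5.)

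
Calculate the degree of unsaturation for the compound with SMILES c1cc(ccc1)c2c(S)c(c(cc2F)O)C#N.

Molecular formula from the SMILES: C13H8FNOS.
DoU = (2C + 2 + N − H − X)/2 = (2·13 + 2 + 1 − 8 − 1)/2 = 20/2 = 10.
(Structurally: 2 ring(s) + 8 π bond(s) = 10.)

10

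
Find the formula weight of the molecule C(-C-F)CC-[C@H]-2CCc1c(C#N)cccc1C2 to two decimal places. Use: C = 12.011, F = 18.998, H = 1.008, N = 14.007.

231.31

Molecular formula: C15H18FN.
M = 15×12.011 + 1×18.998 + 18×1.008 + 1×14.007 = 231.31 g/mol.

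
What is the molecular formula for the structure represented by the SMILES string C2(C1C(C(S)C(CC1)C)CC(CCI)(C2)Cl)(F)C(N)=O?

Heavy atoms from the SMILES: 14 C, 1 Cl, 1 F, 1 I, 1 N, 1 O, 1 S.
Implicit hydrogens by atom environment:
  6 × C: 2 H each → 12
  4 × C: 1 H each → 4
  3 × C: no H
  1 × C: 3 H
  1 × Cl: no H
  1 × F: no H
  1 × I: no H
  1 × N: 2 H
  1 × O: no H
  1 × S: 1 H
  Total hydrogens = 22.
Molecular formula: C14H22ClFINOS

C14H22ClFINOS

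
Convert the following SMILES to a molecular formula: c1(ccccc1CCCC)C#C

C12H14

Heavy atoms from the SMILES: 12 C.
Implicit hydrogens by atom environment:
  4 × C (aromatic): 1 H each → 4
  3 × C: 2 H each → 6
  2 × C (aromatic): no H
  1 × C: 3 H
  1 × C: 1 H
  1 × C: no H
  Total hydrogens = 14.
Molecular formula: C12H14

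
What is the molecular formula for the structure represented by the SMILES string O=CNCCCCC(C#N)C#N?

C8H11N3O

Heavy atoms from the SMILES: 8 C, 3 N, 1 O.
Implicit hydrogens by atom environment:
  4 × C: 2 H each → 8
  2 × C: 1 H each → 2
  2 × C: no H
  2 × N: no H
  1 × N: 1 H
  1 × O: no H
  Total hydrogens = 11.
Molecular formula: C8H11N3O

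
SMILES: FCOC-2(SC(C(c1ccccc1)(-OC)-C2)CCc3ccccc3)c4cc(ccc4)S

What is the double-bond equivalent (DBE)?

13

Molecular formula from the SMILES: C26H27FO2S2.
DoU = (2C + 2 + N − H − X)/2 = (2·26 + 2 + 0 − 27 − 1)/2 = 26/2 = 13.
(Structurally: 4 ring(s) + 9 π bond(s) = 13.)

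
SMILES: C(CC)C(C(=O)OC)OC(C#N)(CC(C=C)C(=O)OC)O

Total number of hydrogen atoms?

Hydrogens are implicit in SMILES; fill each atom to its normal valence:
  5 × O: no H
  4 × C: 2 H each → 8
  4 × C: no H
  3 × C: 3 H each → 9
  3 × C: 1 H each → 3
  1 × N: no H
  1 × O: 1 H
  Total hydrogens = 21.

21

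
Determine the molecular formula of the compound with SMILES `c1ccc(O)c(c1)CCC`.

C9H12O

Heavy atoms from the SMILES: 9 C, 1 O.
Implicit hydrogens by atom environment:
  4 × C (aromatic): 1 H each → 4
  2 × C: 2 H each → 4
  2 × C (aromatic): no H
  1 × C: 3 H
  1 × O: 1 H
  Total hydrogens = 12.
Molecular formula: C9H12O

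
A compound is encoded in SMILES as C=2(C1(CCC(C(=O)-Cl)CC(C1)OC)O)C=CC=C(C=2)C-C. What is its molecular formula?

C17H23ClO3

Heavy atoms from the SMILES: 17 C, 1 Cl, 3 O.
Implicit hydrogens by atom environment:
  5 × C: 2 H each → 10
  4 × C (aromatic): 1 H each → 4
  2 × C: 3 H each → 6
  2 × C: 1 H each → 2
  2 × C: no H
  2 × C (aromatic): no H
  2 × O: no H
  1 × Cl: no H
  1 × O: 1 H
  Total hydrogens = 23.
Molecular formula: C17H23ClO3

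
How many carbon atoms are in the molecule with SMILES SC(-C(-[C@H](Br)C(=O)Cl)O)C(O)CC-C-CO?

The symbol for carbon appears 9 times in the SMILES. (Cl is a single chlorine, not C + l.)

9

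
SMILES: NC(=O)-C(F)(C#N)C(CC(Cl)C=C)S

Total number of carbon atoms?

The symbol for carbon appears 8 times in the SMILES. (Cl is a single chlorine, not C + l.)

8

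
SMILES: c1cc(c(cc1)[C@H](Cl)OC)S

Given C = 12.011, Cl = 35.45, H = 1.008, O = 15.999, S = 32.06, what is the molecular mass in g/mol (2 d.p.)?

188.67

Molecular formula: C8H9ClOS.
M = 8×12.011 + 1×35.45 + 9×1.008 + 1×15.999 + 1×32.06 = 188.67 g/mol.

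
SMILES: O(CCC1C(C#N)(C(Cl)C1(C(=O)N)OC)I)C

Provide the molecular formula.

C10H14ClIN2O3

Heavy atoms from the SMILES: 10 C, 1 Cl, 1 I, 2 N, 3 O.
Implicit hydrogens by atom environment:
  4 × C: no H
  3 × O: no H
  2 × C: 3 H each → 6
  2 × C: 2 H each → 4
  2 × C: 1 H each → 2
  1 × Cl: no H
  1 × I: no H
  1 × N: 2 H
  1 × N: no H
  Total hydrogens = 14.
Molecular formula: C10H14ClIN2O3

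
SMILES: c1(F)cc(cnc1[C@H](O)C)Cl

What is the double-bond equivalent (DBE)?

Molecular formula from the SMILES: C7H7ClFNO.
DoU = (2C + 2 + N − H − X)/2 = (2·7 + 2 + 1 − 7 − 2)/2 = 8/2 = 4.
(Structurally: 1 ring(s) + 3 π bond(s) = 4.)

4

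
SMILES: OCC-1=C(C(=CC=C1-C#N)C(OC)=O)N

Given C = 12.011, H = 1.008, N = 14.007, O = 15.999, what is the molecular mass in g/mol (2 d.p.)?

206.20

Molecular formula: C10H10N2O3.
M = 10×12.011 + 10×1.008 + 2×14.007 + 3×15.999 = 206.20 g/mol.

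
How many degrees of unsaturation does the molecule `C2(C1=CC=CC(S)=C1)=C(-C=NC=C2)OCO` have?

8

Molecular formula from the SMILES: C12H11NO2S.
DoU = (2C + 2 + N − H − X)/2 = (2·12 + 2 + 1 − 11 − 0)/2 = 16/2 = 8.
(Structurally: 2 ring(s) + 6 π bond(s) = 8.)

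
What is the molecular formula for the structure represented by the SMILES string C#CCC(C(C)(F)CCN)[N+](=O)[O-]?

Heavy atoms from the SMILES: 8 C, 1 F, 2 N, 2 O.
Implicit hydrogens by atom environment:
  3 × C: 2 H each → 6
  2 × C: 1 H each → 2
  2 × C: no H
  1 × C: 3 H
  1 × F: no H
  1 × N: 2 H
  1 × N (charge +1): no H
  1 × O: no H
  1 × O (charge -1): no H
  Total hydrogens = 13.
Molecular formula: C8H13FN2O2

C8H13FN2O2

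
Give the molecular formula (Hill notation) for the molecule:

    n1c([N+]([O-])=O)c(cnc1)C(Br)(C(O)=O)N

C6H5BrN4O4

Heavy atoms from the SMILES: 1 Br, 6 C, 4 N, 4 O.
Implicit hydrogens by atom environment:
  2 × C (aromatic): 1 H each → 2
  2 × C (aromatic): no H
  2 × C: no H
  2 × N (aromatic): no H
  2 × O: no H
  1 × Br: no H
  1 × N: 2 H
  1 × N (charge +1): no H
  1 × O: 1 H
  1 × O (charge -1): no H
  Total hydrogens = 5.
Molecular formula: C6H5BrN4O4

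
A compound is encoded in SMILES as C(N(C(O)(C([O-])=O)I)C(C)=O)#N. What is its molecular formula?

Heavy atoms from the SMILES: 5 C, 1 I, 2 N, 4 O.
Implicit hydrogens by atom environment:
  4 × C: no H
  2 × N: no H
  2 × O: no H
  1 × C: 3 H
  1 × I: no H
  1 × O: 1 H
  1 × O (charge -1): no H
  Total hydrogens = 4.
Net charge -1.
Molecular formula: C5H4IN2O4-

C5H4IN2O4-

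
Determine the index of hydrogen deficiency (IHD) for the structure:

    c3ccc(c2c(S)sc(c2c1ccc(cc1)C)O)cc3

Molecular formula from the SMILES: C17H14OS2.
DoU = (2C + 2 + N − H − X)/2 = (2·17 + 2 + 0 − 14 − 0)/2 = 22/2 = 11.
(Structurally: 3 ring(s) + 8 π bond(s) = 11.)

11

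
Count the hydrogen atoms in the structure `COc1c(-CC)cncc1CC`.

15

Hydrogens are implicit in SMILES; fill each atom to its normal valence:
  3 × C: 3 H each → 9
  3 × C (aromatic): no H
  2 × C: 2 H each → 4
  2 × C (aromatic): 1 H each → 2
  1 × N (aromatic): no H
  1 × O: no H
  Total hydrogens = 15.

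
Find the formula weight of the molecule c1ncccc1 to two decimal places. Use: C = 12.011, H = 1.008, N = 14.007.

79.10

Molecular formula: C5H5N.
M = 5×12.011 + 5×1.008 + 1×14.007 = 79.10 g/mol.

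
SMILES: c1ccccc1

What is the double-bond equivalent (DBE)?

4

Molecular formula from the SMILES: C6H6.
DoU = (2C + 2 + N − H − X)/2 = (2·6 + 2 + 0 − 6 − 0)/2 = 8/2 = 4.
(Structurally: 1 ring(s) + 3 π bond(s) = 4.)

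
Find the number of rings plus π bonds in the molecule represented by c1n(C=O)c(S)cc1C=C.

5

Molecular formula from the SMILES: C7H7NOS.
DoU = (2C + 2 + N − H − X)/2 = (2·7 + 2 + 1 − 7 − 0)/2 = 10/2 = 5.
(Structurally: 1 ring(s) + 4 π bond(s) = 5.)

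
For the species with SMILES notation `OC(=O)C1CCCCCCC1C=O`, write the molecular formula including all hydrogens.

C10H16O3

Heavy atoms from the SMILES: 10 C, 3 O.
Implicit hydrogens by atom environment:
  6 × C: 2 H each → 12
  3 × C: 1 H each → 3
  2 × O: no H
  1 × C: no H
  1 × O: 1 H
  Total hydrogens = 16.
Molecular formula: C10H16O3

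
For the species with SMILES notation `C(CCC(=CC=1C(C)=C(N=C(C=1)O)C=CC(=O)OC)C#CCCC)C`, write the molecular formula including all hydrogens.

Heavy atoms from the SMILES: 21 C, 1 N, 3 O.
Implicit hydrogens by atom environment:
  5 × C: 2 H each → 10
  4 × C: 3 H each → 12
  4 × C (aromatic): no H
  4 × C: no H
  3 × C: 1 H each → 3
  2 × O: no H
  1 × C (aromatic): 1 H
  1 × N (aromatic): no H
  1 × O: 1 H
  Total hydrogens = 27.
Molecular formula: C21H27NO3

C21H27NO3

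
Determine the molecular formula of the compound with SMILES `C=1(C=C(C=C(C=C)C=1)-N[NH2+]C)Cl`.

Heavy atoms from the SMILES: 9 C, 1 Cl, 2 N.
Implicit hydrogens by atom environment:
  3 × C (aromatic): 1 H each → 3
  3 × C (aromatic): no H
  1 × C: 3 H
  1 × C: 2 H
  1 × C: 1 H
  1 × Cl: no H
  1 × N (charge +1): 2 H
  1 × N: 1 H
  Total hydrogens = 12.
Net charge +1.
Molecular formula: C9H12ClN2+

C9H12ClN2+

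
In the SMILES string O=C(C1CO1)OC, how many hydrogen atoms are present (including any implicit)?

6

Hydrogens are implicit in SMILES; fill each atom to its normal valence:
  3 × O: no H
  1 × C: 3 H
  1 × C: 2 H
  1 × C: 1 H
  1 × C: no H
  Total hydrogens = 6.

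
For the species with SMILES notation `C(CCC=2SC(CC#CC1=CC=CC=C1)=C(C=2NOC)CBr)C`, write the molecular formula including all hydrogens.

Heavy atoms from the SMILES: 1 Br, 19 C, 1 N, 1 O, 1 S.
Implicit hydrogens by atom environment:
  5 × C: 2 H each → 10
  5 × C (aromatic): 1 H each → 5
  5 × C (aromatic): no H
  2 × C: 3 H each → 6
  2 × C: no H
  1 × Br: no H
  1 × N: 1 H
  1 × O: no H
  1 × S (aromatic): no H
  Total hydrogens = 22.
Molecular formula: C19H22BrNOS

C19H22BrNOS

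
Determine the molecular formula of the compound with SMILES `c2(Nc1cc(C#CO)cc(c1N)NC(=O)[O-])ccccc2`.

C15H12N3O3-

Heavy atoms from the SMILES: 15 C, 3 N, 3 O.
Implicit hydrogens by atom environment:
  7 × C (aromatic): 1 H each → 7
  5 × C (aromatic): no H
  3 × C: no H
  2 × N: 1 H each → 2
  1 × N: 2 H
  1 × O: 1 H
  1 × O: no H
  1 × O (charge -1): no H
  Total hydrogens = 12.
Net charge -1.
Molecular formula: C15H12N3O3-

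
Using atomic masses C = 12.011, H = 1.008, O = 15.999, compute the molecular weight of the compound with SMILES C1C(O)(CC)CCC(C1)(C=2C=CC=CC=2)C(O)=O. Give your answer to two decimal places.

Molecular formula: C15H20O3.
M = 15×12.011 + 20×1.008 + 3×15.999 = 248.32 g/mol.

248.32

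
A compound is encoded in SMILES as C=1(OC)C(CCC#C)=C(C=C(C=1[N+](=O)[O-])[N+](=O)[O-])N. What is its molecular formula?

Heavy atoms from the SMILES: 11 C, 3 N, 5 O.
Implicit hydrogens by atom environment:
  5 × C (aromatic): no H
  3 × O: no H
  2 × C: 2 H each → 4
  2 × N (charge +1): no H
  2 × O (charge -1): no H
  1 × C: 3 H
  1 × C (aromatic): 1 H
  1 × C: 1 H
  1 × C: no H
  1 × N: 2 H
  Total hydrogens = 11.
Molecular formula: C11H11N3O5

C11H11N3O5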